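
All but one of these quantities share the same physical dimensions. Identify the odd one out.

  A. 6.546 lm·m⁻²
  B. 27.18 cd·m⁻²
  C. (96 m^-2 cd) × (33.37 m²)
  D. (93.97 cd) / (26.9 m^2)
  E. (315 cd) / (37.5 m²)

C.

Expand each in SI base units:
  A. lm·m⁻² = cd·m⁻² = m⁻²·cd
  B. cd·m⁻² = m⁻²·cd
  C. [m⁻²·cd] · [m²] = cd
  D. [cd] / [m²] = m⁻²·cd
  E. [cd] / [m²] = m⁻²·cd
All reduce to m⁻²·cd except C., which is cd.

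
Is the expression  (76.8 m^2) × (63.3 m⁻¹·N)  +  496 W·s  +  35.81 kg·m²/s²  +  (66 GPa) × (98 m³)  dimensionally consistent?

Yes

Work out the base dimensions of each:
  (76.8 m^2) × (63.3 m⁻¹·N):  [m²] · [kg·s⁻²] = kg·m²·s⁻²
  496 W·s:  W·s = J·s⁻¹·s = kg·m²·s⁻²
  35.81 kg·m²/s²:  kg·m²·s⁻²
  (66 GPa) × (98 m³):  [kg·m⁻¹·s⁻²] · [m³] = kg·m²·s⁻²
Every term reduces to kg·m²·s⁻².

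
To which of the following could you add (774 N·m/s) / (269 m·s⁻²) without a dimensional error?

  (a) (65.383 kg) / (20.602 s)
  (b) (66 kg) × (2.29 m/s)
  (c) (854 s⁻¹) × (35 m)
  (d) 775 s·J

Reference: [kg·m²·s⁻³] / [m·s⁻²] = kg·m·s⁻¹.
Each option:
  (a) [kg] / [s] = kg·s⁻¹
  (b) [kg] · [m·s⁻¹] = kg·m·s⁻¹  ← same
  (c) [s⁻¹] · [m] = m·s⁻¹
  (d) J·s = N·m·s = kg·m²·s⁻¹
Only (b) matches kg·m·s⁻¹.

(b)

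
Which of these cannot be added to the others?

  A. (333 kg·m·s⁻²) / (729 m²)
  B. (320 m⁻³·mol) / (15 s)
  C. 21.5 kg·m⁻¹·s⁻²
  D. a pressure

B.

Expand each in SI base units:
  A. [kg·m·s⁻²] / [m²] = kg·m⁻¹·s⁻²
  B. [m⁻³·mol] / [s] = m⁻³·s⁻¹·mol
  C. kg·m⁻¹·s⁻²
  D. [pressure] = kg·m⁻¹·s⁻²
All reduce to kg·m⁻¹·s⁻² except B., which is m⁻³·s⁻¹·mol.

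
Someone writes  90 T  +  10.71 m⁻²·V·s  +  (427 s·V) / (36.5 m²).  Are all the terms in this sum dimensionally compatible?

Yes

Dimensions:
  90 T:  T = Wb·m⁻² = kg·s⁻²·A⁻¹
  10.71 m⁻²·V·s:  V·s·m⁻² = J·C⁻¹·s·m⁻² = kg·s⁻²·A⁻¹
  (427 s·V) / (36.5 m²):  [kg·m²·s⁻²·A⁻¹] / [m²] = kg·s⁻²·A⁻¹
Every term reduces to kg·s⁻²·A⁻¹.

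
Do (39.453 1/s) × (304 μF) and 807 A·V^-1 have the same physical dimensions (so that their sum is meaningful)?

Yes

Work out the base dimensions of each:
  (39.453 1/s) × (304 μF):  [s⁻¹] · [kg⁻¹·m⁻²·s⁴·A²] = kg⁻¹·m⁻²·s³·A²
  807 A·V^-1:  A·V⁻¹ = A·(J·C⁻¹)⁻¹ = kg⁻¹·m⁻²·s³·A²
Both are kg⁻¹·m⁻²·s³·A², so they have the same dimensions and can be added.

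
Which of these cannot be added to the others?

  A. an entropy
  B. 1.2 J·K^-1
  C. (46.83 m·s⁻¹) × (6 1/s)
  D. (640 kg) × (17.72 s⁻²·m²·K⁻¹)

C.

In SI base units:
  A. [entropy] = kg·m²·s⁻²·K⁻¹
  B. J·K⁻¹ = N·m·K⁻¹ = kg·m²·s⁻²·K⁻¹
  C. [m·s⁻¹] · [s⁻¹] = m·s⁻²
  D. [kg] · [m²·s⁻²·K⁻¹] = kg·m²·s⁻²·K⁻¹
All reduce to kg·m²·s⁻²·K⁻¹ except C., which is m·s⁻².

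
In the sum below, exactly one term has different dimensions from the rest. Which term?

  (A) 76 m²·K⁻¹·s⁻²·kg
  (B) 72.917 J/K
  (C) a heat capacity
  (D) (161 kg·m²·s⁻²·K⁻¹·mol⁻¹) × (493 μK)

Reduce each to base SI dimensions:
  (A) kg·m²·s⁻²·K⁻¹
  (B) J·K⁻¹ = N·m·K⁻¹ = kg·m²·s⁻²·K⁻¹
  (C) [heat capacity] = kg·m²·s⁻²·K⁻¹
  (D) [kg·m²·s⁻²·K⁻¹·mol⁻¹] · [K] = kg·m²·s⁻²·mol⁻¹
All reduce to kg·m²·s⁻²·K⁻¹ except (D), which is kg·m²·s⁻²·mol⁻¹.

(D)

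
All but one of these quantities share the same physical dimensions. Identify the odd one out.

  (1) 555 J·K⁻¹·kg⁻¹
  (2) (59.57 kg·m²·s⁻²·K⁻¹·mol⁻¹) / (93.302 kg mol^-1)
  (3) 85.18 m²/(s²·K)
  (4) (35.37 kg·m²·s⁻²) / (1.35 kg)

In SI base units:
  (1) J·kg⁻¹·K⁻¹ = N·m·kg⁻¹·K⁻¹ = m²·s⁻²·K⁻¹
  (2) [kg·m²·s⁻²·K⁻¹·mol⁻¹] / [kg·mol⁻¹] = m²·s⁻²·K⁻¹
  (3) m²·s⁻²·K⁻¹
  (4) [kg·m²·s⁻²] / [kg] = m²·s⁻²
All reduce to m²·s⁻²·K⁻¹ except (4), which is m²·s⁻².

(4)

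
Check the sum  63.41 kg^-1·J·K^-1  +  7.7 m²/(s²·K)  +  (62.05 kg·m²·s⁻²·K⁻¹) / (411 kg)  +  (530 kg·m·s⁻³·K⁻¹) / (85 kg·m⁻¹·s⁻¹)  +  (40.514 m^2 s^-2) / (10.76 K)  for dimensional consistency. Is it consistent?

In SI base units:
  63.41 kg^-1·J·K^-1:  J·kg⁻¹·K⁻¹ = N·m·kg⁻¹·K⁻¹ = m²·s⁻²·K⁻¹
  7.7 m²/(s²·K):  m²·s⁻²·K⁻¹
  (62.05 kg·m²·s⁻²·K⁻¹) / (411 kg):  [kg·m²·s⁻²·K⁻¹] / [kg] = m²·s⁻²·K⁻¹
  (530 kg·m·s⁻³·K⁻¹) / (85 kg·m⁻¹·s⁻¹):  [kg·m·s⁻³·K⁻¹] / [kg·m⁻¹·s⁻¹] = m²·s⁻²·K⁻¹
  (40.514 m^2 s^-2) / (10.76 K):  [m²·s⁻²] / [K] = m²·s⁻²·K⁻¹
Every term reduces to m²·s⁻²·K⁻¹.

Yes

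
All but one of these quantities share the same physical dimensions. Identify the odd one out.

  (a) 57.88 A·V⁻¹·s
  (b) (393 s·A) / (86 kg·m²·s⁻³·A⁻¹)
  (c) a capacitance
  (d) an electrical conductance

(d)

Expand each in SI base units:
  (a) A·s·V⁻¹ = A·s·(J·C⁻¹)⁻¹ = kg⁻¹·m⁻²·s⁴·A²
  (b) [s·A] / [kg·m²·s⁻³·A⁻¹] = kg⁻¹·m⁻²·s⁴·A²
  (c) [capacitance] = kg⁻¹·m⁻²·s⁴·A²
  (d) [electrical conductance] = kg⁻¹·m⁻²·s³·A²
All reduce to kg⁻¹·m⁻²·s⁴·A² except (d), which is kg⁻¹·m⁻²·s³·A².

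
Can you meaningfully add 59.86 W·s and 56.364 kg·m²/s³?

No

Reduce each to base SI dimensions:
  59.86 W·s:  W·s = J·s⁻¹·s = kg·m²·s⁻²
  56.364 kg·m²/s³:  kg·m²·s⁻³
kg·m²·s⁻² ≠ kg·m²·s⁻³, so they cannot be added.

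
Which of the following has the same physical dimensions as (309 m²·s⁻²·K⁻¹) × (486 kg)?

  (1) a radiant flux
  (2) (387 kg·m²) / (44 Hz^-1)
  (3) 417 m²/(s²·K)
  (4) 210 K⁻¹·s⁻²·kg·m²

Reference: [m²·s⁻²·K⁻¹] · [kg] = kg·m²·s⁻²·K⁻¹.
Each option:
  (1) [radiant flux] = kg·m²·s⁻³
  (2) [kg·m²] / [s] = kg·m²·s⁻¹
  (3) m²·s⁻²·K⁻¹
  (4) kg·m²·s⁻²·K⁻¹  ← same
Only (4) matches kg·m²·s⁻²·K⁻¹.

(4)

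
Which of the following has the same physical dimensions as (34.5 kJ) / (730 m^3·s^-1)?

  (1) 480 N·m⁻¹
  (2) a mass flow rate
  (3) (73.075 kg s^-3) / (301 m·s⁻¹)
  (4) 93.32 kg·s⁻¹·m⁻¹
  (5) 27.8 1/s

(4)

Reference: [kg·m²·s⁻²] / [m³·s⁻¹] = kg·m⁻¹·s⁻¹.
Each option:
  (1) N·m⁻¹ = kg·m·s⁻²·m⁻¹ = kg·s⁻²
  (2) [mass flow rate] = kg·s⁻¹
  (3) [kg·s⁻³] / [m·s⁻¹] = kg·m⁻¹·s⁻²
  (4) kg·m⁻¹·s⁻¹  ← same
  (5) s⁻¹
Only (4) matches kg·m⁻¹·s⁻¹.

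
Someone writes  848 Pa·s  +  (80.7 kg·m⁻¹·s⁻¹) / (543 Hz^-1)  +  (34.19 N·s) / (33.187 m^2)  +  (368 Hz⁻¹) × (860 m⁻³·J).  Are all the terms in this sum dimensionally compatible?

No

Dimensions:
  848 Pa·s:  Pa·s = N·m⁻²·s = kg·m⁻¹·s⁻¹
  (80.7 kg·m⁻¹·s⁻¹) / (543 Hz^-1):  [kg·m⁻¹·s⁻¹] / [s] = kg·m⁻¹·s⁻²
  (34.19 N·s) / (33.187 m^2):  [kg·m·s⁻¹] / [m²] = kg·m⁻¹·s⁻¹
  (368 Hz⁻¹) × (860 m⁻³·J):  [s] · [kg·m⁻¹·s⁻²] = kg·m⁻¹·s⁻¹
The terms do not share a single dimension (kg·m⁻¹·s⁻² vs kg·m⁻¹·s⁻¹).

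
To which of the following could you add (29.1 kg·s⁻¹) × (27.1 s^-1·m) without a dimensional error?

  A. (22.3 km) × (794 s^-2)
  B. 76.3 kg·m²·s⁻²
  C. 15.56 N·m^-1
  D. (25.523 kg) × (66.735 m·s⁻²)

Reference: [kg·s⁻¹] · [m·s⁻¹] = kg·m·s⁻².
Each option:
  A. [m] · [s⁻²] = m·s⁻²
  B. kg·m²·s⁻²
  C. N·m⁻¹ = kg·m·s⁻²·m⁻¹ = kg·s⁻²
  D. [kg] · [m·s⁻²] = kg·m·s⁻²  ← same
Only D. matches kg·m·s⁻².

D.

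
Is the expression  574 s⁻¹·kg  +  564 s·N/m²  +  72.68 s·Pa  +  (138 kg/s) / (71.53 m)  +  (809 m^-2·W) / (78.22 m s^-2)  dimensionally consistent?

No

In SI base units:
  574 s⁻¹·kg:  kg·s⁻¹
  564 s·N/m²:  N·s·m⁻² = kg·m·s⁻²·s·m⁻² = kg·m⁻¹·s⁻¹
  72.68 s·Pa:  Pa·s = N·m⁻²·s = kg·m⁻¹·s⁻¹
  (138 kg/s) / (71.53 m):  [kg·s⁻¹] / [m] = kg·m⁻¹·s⁻¹
  (809 m^-2·W) / (78.22 m s^-2):  [kg·s⁻³] / [m·s⁻²] = kg·m⁻¹·s⁻¹
The terms do not share a single dimension (kg·m⁻¹·s⁻¹ vs kg·s⁻¹).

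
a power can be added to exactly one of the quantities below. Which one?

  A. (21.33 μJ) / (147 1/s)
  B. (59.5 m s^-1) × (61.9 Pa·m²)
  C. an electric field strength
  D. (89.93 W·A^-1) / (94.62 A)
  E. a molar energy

Reference: [power] = kg·m²·s⁻³.
Each option:
  A. [kg·m²·s⁻²] / [s⁻¹] = kg·m²·s⁻¹
  B. [m·s⁻¹] · [kg·m·s⁻²] = kg·m²·s⁻³  ← same
  C. [electric field strength] = kg·m·s⁻³·A⁻¹
  D. [kg·m²·s⁻³·A⁻¹] / [A] = kg·m²·s⁻³·A⁻²
  E. [molar energy] = kg·m²·s⁻²·mol⁻¹
Only B. matches kg·m²·s⁻³.

B.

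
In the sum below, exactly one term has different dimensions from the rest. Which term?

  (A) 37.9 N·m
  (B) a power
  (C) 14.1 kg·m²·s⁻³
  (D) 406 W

In SI base units:
  (A) N·m = kg·m·s⁻²·m = kg·m²·s⁻²
  (B) [power] = kg·m²·s⁻³
  (C) kg·m²·s⁻³
  (D) W = J·s⁻¹ = kg·m²·s⁻³
All reduce to kg·m²·s⁻³ except (A), which is kg·m²·s⁻².

(A)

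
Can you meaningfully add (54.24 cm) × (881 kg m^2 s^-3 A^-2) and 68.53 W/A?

Work out the base dimensions of each:
  (54.24 cm) × (881 kg m^2 s^-3 A^-2):  [m] · [kg·m²·s⁻³·A⁻²] = kg·m³·s⁻³·A⁻²
  68.53 W/A:  W·A⁻¹ = J·s⁻¹·A⁻¹ = kg·m²·s⁻³·A⁻¹
kg·m³·s⁻³·A⁻² ≠ kg·m²·s⁻³·A⁻¹, so they cannot be added.

No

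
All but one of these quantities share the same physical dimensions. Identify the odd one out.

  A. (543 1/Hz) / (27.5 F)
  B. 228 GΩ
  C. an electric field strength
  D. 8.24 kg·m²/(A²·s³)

C.

Work out the base dimensions of each:
  A. [s] / [kg⁻¹·m⁻²·s⁴·A²] = kg·m²·s⁻³·A⁻²
  B. Ω = V·A⁻¹ = kg·m²·s⁻³·A⁻²
  C. [electric field strength] = kg·m·s⁻³·A⁻¹
  D. kg·m²·s⁻³·A⁻²
All reduce to kg·m²·s⁻³·A⁻² except C., which is kg·m·s⁻³·A⁻¹.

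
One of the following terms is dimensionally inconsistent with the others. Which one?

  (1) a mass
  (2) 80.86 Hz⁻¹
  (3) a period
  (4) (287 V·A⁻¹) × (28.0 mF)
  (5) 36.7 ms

Dimensions:
  (1) [mass] = kg
  (2) Hz⁻¹ = (s⁻¹)⁻¹ = s
  (3) [period] = s
  (4) [kg·m²·s⁻³·A⁻²] · [kg⁻¹·m⁻²·s⁴·A²] = s
  (5) s
All reduce to s except (1), which is kg.

(1)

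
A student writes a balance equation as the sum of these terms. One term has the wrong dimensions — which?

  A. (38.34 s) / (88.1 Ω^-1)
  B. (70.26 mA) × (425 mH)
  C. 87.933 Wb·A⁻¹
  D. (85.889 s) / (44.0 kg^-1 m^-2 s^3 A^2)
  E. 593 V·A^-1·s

In SI base units:
  A. [s] / [kg⁻¹·m⁻²·s³·A²] = kg·m²·s⁻²·A⁻²
  B. [A] · [kg·m²·s⁻²·A⁻²] = kg·m²·s⁻²·A⁻¹
  C. Wb·A⁻¹ = V·s·A⁻¹ = kg·m²·s⁻²·A⁻²
  D. [s] / [kg⁻¹·m⁻²·s³·A²] = kg·m²·s⁻²·A⁻²
  E. V·s·A⁻¹ = J·C⁻¹·s·A⁻¹ = kg·m²·s⁻²·A⁻²
All reduce to kg·m²·s⁻²·A⁻² except B., which is kg·m²·s⁻²·A⁻¹.

B.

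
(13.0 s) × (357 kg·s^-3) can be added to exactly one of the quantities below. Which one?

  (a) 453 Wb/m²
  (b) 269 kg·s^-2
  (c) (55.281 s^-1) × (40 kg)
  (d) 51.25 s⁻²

Reference: [s] · [kg·s⁻³] = kg·s⁻².
Each option:
  (a) Wb·m⁻² = V·s·m⁻² = kg·s⁻²·A⁻¹
  (b) kg·s⁻²  ← same
  (c) [s⁻¹] · [kg] = kg·s⁻¹
  (d) s⁻²
Only (b) matches kg·s⁻².

(b)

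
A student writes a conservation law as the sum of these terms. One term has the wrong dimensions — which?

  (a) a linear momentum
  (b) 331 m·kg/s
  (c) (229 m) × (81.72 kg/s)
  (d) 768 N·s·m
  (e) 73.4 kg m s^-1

In SI base units:
  (a) [linear momentum] = kg·m·s⁻¹
  (b) kg·m·s⁻¹
  (c) [m] · [kg·s⁻¹] = kg·m·s⁻¹
  (d) N·m·s = kg·m·s⁻²·m·s = kg·m²·s⁻¹
  (e) kg·m·s⁻¹
All reduce to kg·m·s⁻¹ except (d), which is kg·m²·s⁻¹.

(d)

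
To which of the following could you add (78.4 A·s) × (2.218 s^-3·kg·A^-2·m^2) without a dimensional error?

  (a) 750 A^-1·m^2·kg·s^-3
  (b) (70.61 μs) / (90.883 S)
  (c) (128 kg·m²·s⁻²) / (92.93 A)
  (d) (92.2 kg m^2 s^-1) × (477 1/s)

Reference: [s·A] · [kg·m²·s⁻³·A⁻²] = kg·m²·s⁻²·A⁻¹.
Each option:
  (a) kg·m²·s⁻³·A⁻¹
  (b) [s] / [kg⁻¹·m⁻²·s³·A²] = kg·m²·s⁻²·A⁻²
  (c) [kg·m²·s⁻²] / [A] = kg·m²·s⁻²·A⁻¹  ← same
  (d) [kg·m²·s⁻¹] · [s⁻¹] = kg·m²·s⁻²
Only (c) matches kg·m²·s⁻²·A⁻¹.

(c)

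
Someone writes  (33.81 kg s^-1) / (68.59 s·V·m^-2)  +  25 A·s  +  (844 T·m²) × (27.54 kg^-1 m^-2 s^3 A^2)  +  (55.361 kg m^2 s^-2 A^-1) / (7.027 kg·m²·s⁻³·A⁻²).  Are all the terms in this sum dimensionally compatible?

Expand each in SI base units:
  (33.81 kg s^-1) / (68.59 s·V·m^-2):  [kg·s⁻¹] / [kg·s⁻²·A⁻¹] = s·A
  25 A·s:  A·s = s·A
  (844 T·m²) × (27.54 kg^-1 m^-2 s^3 A^2):  [kg·m²·s⁻²·A⁻¹] · [kg⁻¹·m⁻²·s³·A²] = s·A
  (55.361 kg m^2 s^-2 A^-1) / (7.027 kg·m²·s⁻³·A⁻²):  [kg·m²·s⁻²·A⁻¹] / [kg·m²·s⁻³·A⁻²] = s·A
Every term reduces to s·A.

Yes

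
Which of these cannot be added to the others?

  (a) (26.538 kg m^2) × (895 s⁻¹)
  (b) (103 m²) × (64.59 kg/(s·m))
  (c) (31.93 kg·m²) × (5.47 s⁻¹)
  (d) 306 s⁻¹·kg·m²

(b)

Dimensions:
  (a) [kg·m²] · [s⁻¹] = kg·m²·s⁻¹
  (b) [m²] · [kg·m⁻¹·s⁻¹] = kg·m·s⁻¹
  (c) [kg·m²] · [s⁻¹] = kg·m²·s⁻¹
  (d) kg·m²·s⁻¹
All reduce to kg·m²·s⁻¹ except (b), which is kg·m·s⁻¹.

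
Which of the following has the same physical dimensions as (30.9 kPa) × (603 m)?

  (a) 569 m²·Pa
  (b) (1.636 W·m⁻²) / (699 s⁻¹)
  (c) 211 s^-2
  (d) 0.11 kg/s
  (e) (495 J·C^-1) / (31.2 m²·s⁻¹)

(b)

Reference: [kg·m⁻¹·s⁻²] · [m] = kg·s⁻².
Each option:
  (a) Pa·m² = N·m⁻²·m² = kg·m·s⁻²
  (b) [kg·s⁻³] / [s⁻¹] = kg·s⁻²  ← same
  (c) s⁻²
  (d) kg·s⁻¹
  (e) [kg·m²·s⁻³·A⁻¹] / [m²·s⁻¹] = kg·s⁻²·A⁻¹
Only (b) matches kg·s⁻².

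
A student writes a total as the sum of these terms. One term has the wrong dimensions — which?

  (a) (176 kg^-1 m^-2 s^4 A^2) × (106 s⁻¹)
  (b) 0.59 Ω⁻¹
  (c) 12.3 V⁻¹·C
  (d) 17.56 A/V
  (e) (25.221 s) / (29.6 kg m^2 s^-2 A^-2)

(c)

Expand each in SI base units:
  (a) [kg⁻¹·m⁻²·s⁴·A²] · [s⁻¹] = kg⁻¹·m⁻²·s³·A²
  (b) Ω⁻¹ = (V·A⁻¹)⁻¹ = kg⁻¹·m⁻²·s³·A²
  (c) C·V⁻¹ = s·A·(J·C⁻¹)⁻¹ = kg⁻¹·m⁻²·s⁴·A²
  (d) A·V⁻¹ = A·(J·C⁻¹)⁻¹ = kg⁻¹·m⁻²·s³·A²
  (e) [s] / [kg·m²·s⁻²·A⁻²] = kg⁻¹·m⁻²·s³·A²
All reduce to kg⁻¹·m⁻²·s³·A² except (c), which is kg⁻¹·m⁻²·s⁴·A².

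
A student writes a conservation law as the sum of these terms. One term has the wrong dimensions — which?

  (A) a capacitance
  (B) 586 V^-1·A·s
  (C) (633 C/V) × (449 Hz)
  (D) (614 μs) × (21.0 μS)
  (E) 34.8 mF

Work out the base dimensions of each:
  (A) [capacitance] = kg⁻¹·m⁻²·s⁴·A²
  (B) A·s·V⁻¹ = A·s·(J·C⁻¹)⁻¹ = kg⁻¹·m⁻²·s⁴·A²
  (C) [kg⁻¹·m⁻²·s⁴·A²] · [s⁻¹] = kg⁻¹·m⁻²·s³·A²
  (D) [s] · [kg⁻¹·m⁻²·s³·A²] = kg⁻¹·m⁻²·s⁴·A²
  (E) F = C·V⁻¹ = kg⁻¹·m⁻²·s⁴·A²
All reduce to kg⁻¹·m⁻²·s⁴·A² except (C), which is kg⁻¹·m⁻²·s³·A².

(C)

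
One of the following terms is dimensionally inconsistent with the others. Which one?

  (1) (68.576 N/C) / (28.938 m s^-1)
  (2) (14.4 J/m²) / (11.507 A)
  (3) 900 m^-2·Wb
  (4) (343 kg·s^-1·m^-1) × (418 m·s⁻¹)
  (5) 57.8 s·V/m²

(4)

In SI base units:
  (1) [kg·m·s⁻³·A⁻¹] / [m·s⁻¹] = kg·s⁻²·A⁻¹
  (2) [kg·s⁻²] / [A] = kg·s⁻²·A⁻¹
  (3) Wb·m⁻² = V·s·m⁻² = kg·s⁻²·A⁻¹
  (4) [kg·m⁻¹·s⁻¹] · [m·s⁻¹] = kg·s⁻²
  (5) V·s·m⁻² = J·C⁻¹·s·m⁻² = kg·s⁻²·A⁻¹
All reduce to kg·s⁻²·A⁻¹ except (4), which is kg·s⁻².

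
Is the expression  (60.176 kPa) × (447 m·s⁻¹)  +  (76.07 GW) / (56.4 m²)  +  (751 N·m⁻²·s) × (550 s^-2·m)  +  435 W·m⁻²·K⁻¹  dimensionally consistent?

No

Reduce each to base SI dimensions:
  (60.176 kPa) × (447 m·s⁻¹):  [kg·m⁻¹·s⁻²] · [m·s⁻¹] = kg·s⁻³
  (76.07 GW) / (56.4 m²):  [kg·m²·s⁻³] / [m²] = kg·s⁻³
  (751 N·m⁻²·s) × (550 s^-2·m):  [kg·m⁻¹·s⁻¹] · [m·s⁻²] = kg·s⁻³
  435 W·m⁻²·K⁻¹:  W·m⁻²·K⁻¹ = J·s⁻¹·m⁻²·K⁻¹ = kg·s⁻³·K⁻¹
The terms do not share a single dimension (kg·s⁻³ vs kg·s⁻³·K⁻¹).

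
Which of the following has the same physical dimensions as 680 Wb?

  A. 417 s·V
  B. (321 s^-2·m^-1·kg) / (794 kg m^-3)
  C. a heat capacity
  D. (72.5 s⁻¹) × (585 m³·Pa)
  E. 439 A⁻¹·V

Reference: Wb = V·s = kg·m²·s⁻²·A⁻¹.
Each option:
  A. V·s = J·C⁻¹·s = kg·m²·s⁻²·A⁻¹  ← same
  B. [kg·m⁻¹·s⁻²] / [kg·m⁻³] = m²·s⁻²
  C. [heat capacity] = kg·m²·s⁻²·K⁻¹
  D. [s⁻¹] · [kg·m²·s⁻²] = kg·m²·s⁻³
  E. V·A⁻¹ = J·C⁻¹·A⁻¹ = kg·m²·s⁻³·A⁻²
Only A. matches kg·m²·s⁻²·A⁻¹.

A.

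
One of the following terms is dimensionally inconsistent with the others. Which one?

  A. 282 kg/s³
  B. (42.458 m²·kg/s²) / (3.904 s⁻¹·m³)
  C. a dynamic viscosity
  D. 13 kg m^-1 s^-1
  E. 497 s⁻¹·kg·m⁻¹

Dimensions:
  A. kg·s⁻³
  B. [kg·m²·s⁻²] / [m³·s⁻¹] = kg·m⁻¹·s⁻¹
  C. [dynamic viscosity] = kg·m⁻¹·s⁻¹
  D. kg·m⁻¹·s⁻¹
  E. kg·m⁻¹·s⁻¹
All reduce to kg·m⁻¹·s⁻¹ except A., which is kg·s⁻³.

A.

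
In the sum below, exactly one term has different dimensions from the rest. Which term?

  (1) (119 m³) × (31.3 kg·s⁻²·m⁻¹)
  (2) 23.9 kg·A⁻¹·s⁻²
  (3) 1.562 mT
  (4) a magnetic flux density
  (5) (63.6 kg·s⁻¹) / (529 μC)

Dimensions:
  (1) [m³] · [kg·m⁻¹·s⁻²] = kg·m²·s⁻²
  (2) kg·s⁻²·A⁻¹
  (3) T = Wb·m⁻² = kg·s⁻²·A⁻¹
  (4) [magnetic flux density] = kg·s⁻²·A⁻¹
  (5) [kg·s⁻¹] / [s·A] = kg·s⁻²·A⁻¹
All reduce to kg·s⁻²·A⁻¹ except (1), which is kg·m²·s⁻².

(1)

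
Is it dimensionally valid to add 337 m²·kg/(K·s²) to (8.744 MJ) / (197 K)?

Yes

Expand each in SI base units:
  337 m²·kg/(K·s²):  kg·m²·s⁻²·K⁻¹
  (8.744 MJ) / (197 K):  [kg·m²·s⁻²] / [K] = kg·m²·s⁻²·K⁻¹
Both are kg·m²·s⁻²·K⁻¹, so they have the same dimensions and can be added.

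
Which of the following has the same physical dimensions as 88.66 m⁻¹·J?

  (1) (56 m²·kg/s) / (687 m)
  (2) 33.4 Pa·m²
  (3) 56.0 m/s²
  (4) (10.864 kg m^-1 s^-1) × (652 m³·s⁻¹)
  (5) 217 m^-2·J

Reference: J·m⁻¹ = N·m·m⁻¹ = kg·m·s⁻².
Each option:
  (1) [kg·m²·s⁻¹] / [m] = kg·m·s⁻¹
  (2) Pa·m² = N·m⁻²·m² = kg·m·s⁻²  ← same
  (3) m·s⁻²
  (4) [kg·m⁻¹·s⁻¹] · [m³·s⁻¹] = kg·m²·s⁻²
  (5) J·m⁻² = N·m·m⁻² = kg·s⁻²
Only (2) matches kg·m·s⁻².

(2)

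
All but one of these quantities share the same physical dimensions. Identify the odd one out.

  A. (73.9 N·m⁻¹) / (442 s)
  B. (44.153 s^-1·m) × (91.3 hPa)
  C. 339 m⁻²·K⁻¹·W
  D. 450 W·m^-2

Reduce each to base SI dimensions:
  A. [kg·s⁻²] / [s] = kg·s⁻³
  B. [m·s⁻¹] · [kg·m⁻¹·s⁻²] = kg·s⁻³
  C. W·m⁻²·K⁻¹ = J·s⁻¹·m⁻²·K⁻¹ = kg·s⁻³·K⁻¹
  D. W·m⁻² = J·s⁻¹·m⁻² = kg·s⁻³
All reduce to kg·s⁻³ except C., which is kg·s⁻³·K⁻¹.

C.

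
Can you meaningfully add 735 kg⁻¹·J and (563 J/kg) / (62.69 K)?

Dimensions:
  735 kg⁻¹·J:  J·kg⁻¹ = N·m·kg⁻¹ = m²·s⁻²
  (563 J/kg) / (62.69 K):  [m²·s⁻²] / [K] = m²·s⁻²·K⁻¹
m²·s⁻² ≠ m²·s⁻²·K⁻¹, so they cannot be added.

No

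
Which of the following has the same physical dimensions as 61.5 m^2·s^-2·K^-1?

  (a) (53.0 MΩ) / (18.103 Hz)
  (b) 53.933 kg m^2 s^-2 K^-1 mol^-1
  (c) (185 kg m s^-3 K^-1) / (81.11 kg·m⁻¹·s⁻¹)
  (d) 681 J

Reference: m²·s⁻²·K⁻¹.
Each option:
  (a) [kg·m²·s⁻³·A⁻²] / [s⁻¹] = kg·m²·s⁻²·A⁻²
  (b) kg·m²·s⁻²·K⁻¹·mol⁻¹
  (c) [kg·m·s⁻³·K⁻¹] / [kg·m⁻¹·s⁻¹] = m²·s⁻²·K⁻¹  ← same
  (d) J = N·m = kg·m²·s⁻²
Only (c) matches m²·s⁻²·K⁻¹.

(c)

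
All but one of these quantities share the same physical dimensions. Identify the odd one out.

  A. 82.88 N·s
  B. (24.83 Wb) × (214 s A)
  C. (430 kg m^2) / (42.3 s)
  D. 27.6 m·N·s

Expand each in SI base units:
  A. N·s = kg·m·s⁻²·s = kg·m·s⁻¹
  B. [kg·m²·s⁻²·A⁻¹] · [s·A] = kg·m²·s⁻¹
  C. [kg·m²] / [s] = kg·m²·s⁻¹
  D. N·m·s = kg·m·s⁻²·m·s = kg·m²·s⁻¹
All reduce to kg·m²·s⁻¹ except A., which is kg·m·s⁻¹.

A.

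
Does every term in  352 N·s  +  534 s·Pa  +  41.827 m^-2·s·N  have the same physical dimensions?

No

Dimensions:
  352 N·s:  N·s = kg·m·s⁻²·s = kg·m·s⁻¹
  534 s·Pa:  Pa·s = N·m⁻²·s = kg·m⁻¹·s⁻¹
  41.827 m^-2·s·N:  N·s·m⁻² = kg·m·s⁻²·s·m⁻² = kg·m⁻¹·s⁻¹
The terms do not share a single dimension (kg·m·s⁻¹ vs kg·m⁻¹·s⁻¹).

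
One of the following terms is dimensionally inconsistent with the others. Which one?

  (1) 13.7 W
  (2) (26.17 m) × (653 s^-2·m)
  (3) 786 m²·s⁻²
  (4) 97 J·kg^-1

Reduce each to base SI dimensions:
  (1) W = J·s⁻¹ = kg·m²·s⁻³
  (2) [m] · [m·s⁻²] = m²·s⁻²
  (3) m²·s⁻²
  (4) J·kg⁻¹ = N·m·kg⁻¹ = m²·s⁻²
All reduce to m²·s⁻² except (1), which is kg·m²·s⁻³.

(1)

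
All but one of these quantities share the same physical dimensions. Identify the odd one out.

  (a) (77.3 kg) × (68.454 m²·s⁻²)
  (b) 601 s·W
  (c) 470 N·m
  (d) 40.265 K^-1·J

In SI base units:
  (a) [kg] · [m²·s⁻²] = kg·m²·s⁻²
  (b) W·s = J·s⁻¹·s = kg·m²·s⁻²
  (c) N·m = kg·m·s⁻²·m = kg·m²·s⁻²
  (d) J·K⁻¹ = N·m·K⁻¹ = kg·m²·s⁻²·K⁻¹
All reduce to kg·m²·s⁻² except (d), which is kg·m²·s⁻²·K⁻¹.

(d)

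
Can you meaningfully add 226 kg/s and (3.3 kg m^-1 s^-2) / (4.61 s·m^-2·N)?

No

Expand each in SI base units:
  226 kg/s:  kg·s⁻¹
  (3.3 kg m^-1 s^-2) / (4.61 s·m^-2·N):  [kg·m⁻¹·s⁻²] / [kg·m⁻¹·s⁻¹] = s⁻¹
kg·s⁻¹ ≠ s⁻¹, so they cannot be added.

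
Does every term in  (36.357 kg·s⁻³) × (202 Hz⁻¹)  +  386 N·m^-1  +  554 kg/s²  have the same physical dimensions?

Dimensions:
  (36.357 kg·s⁻³) × (202 Hz⁻¹):  [kg·s⁻³] · [s] = kg·s⁻²
  386 N·m^-1:  N·m⁻¹ = kg·m·s⁻²·m⁻¹ = kg·s⁻²
  554 kg/s²:  kg·s⁻²
Every term reduces to kg·s⁻².

Yes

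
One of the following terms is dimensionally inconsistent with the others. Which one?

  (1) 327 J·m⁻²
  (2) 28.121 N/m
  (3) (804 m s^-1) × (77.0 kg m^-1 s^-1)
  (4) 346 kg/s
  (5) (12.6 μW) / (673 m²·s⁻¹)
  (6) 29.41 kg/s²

In SI base units:
  (1) J·m⁻² = N·m·m⁻² = kg·s⁻²
  (2) N·m⁻¹ = kg·m·s⁻²·m⁻¹ = kg·s⁻²
  (3) [m·s⁻¹] · [kg·m⁻¹·s⁻¹] = kg·s⁻²
  (4) kg·s⁻¹
  (5) [kg·m²·s⁻³] / [m²·s⁻¹] = kg·s⁻²
  (6) kg·s⁻²
All reduce to kg·s⁻² except (4), which is kg·s⁻¹.

(4)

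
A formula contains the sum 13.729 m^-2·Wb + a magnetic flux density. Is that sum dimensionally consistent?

Reduce each to base SI dimensions:
  13.729 m^-2·Wb:  Wb·m⁻² = V·s·m⁻² = kg·s⁻²·A⁻¹
  a magnetic flux density:  [magnetic flux density] = kg·s⁻²·A⁻¹
Both are kg·s⁻²·A⁻¹, so they have the same dimensions and can be added.

Yes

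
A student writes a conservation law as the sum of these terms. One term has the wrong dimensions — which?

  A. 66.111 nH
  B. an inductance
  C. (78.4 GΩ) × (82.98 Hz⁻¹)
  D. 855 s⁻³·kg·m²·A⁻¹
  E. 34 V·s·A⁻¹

Work out the base dimensions of each:
  A. H = V·s·A⁻¹ = kg·m²·s⁻²·A⁻²
  B. [inductance] = kg·m²·s⁻²·A⁻²
  C. [kg·m²·s⁻³·A⁻²] · [s] = kg·m²·s⁻²·A⁻²
  D. kg·m²·s⁻³·A⁻¹
  E. V·s·A⁻¹ = J·C⁻¹·s·A⁻¹ = kg·m²·s⁻²·A⁻²
All reduce to kg·m²·s⁻²·A⁻² except D., which is kg·m²·s⁻³·A⁻¹.

D.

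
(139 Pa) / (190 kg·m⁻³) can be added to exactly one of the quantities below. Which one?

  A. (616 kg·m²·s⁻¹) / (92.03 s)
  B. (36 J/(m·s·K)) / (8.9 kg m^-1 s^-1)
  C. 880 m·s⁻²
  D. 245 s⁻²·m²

D.

Reference: [kg·m⁻¹·s⁻²] / [kg·m⁻³] = m²·s⁻².
Each option:
  A. [kg·m²·s⁻¹] / [s] = kg·m²·s⁻²
  B. [kg·m·s⁻³·K⁻¹] / [kg·m⁻¹·s⁻¹] = m²·s⁻²·K⁻¹
  C. m·s⁻²
  D. m²·s⁻²  ← same
Only D. matches m²·s⁻².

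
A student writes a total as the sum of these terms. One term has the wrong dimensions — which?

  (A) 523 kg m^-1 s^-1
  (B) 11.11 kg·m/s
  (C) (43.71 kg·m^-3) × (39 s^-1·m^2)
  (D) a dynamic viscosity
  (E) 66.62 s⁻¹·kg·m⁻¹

Reduce each to base SI dimensions:
  (A) kg·m⁻¹·s⁻¹
  (B) kg·m·s⁻¹
  (C) [kg·m⁻³] · [m²·s⁻¹] = kg·m⁻¹·s⁻¹
  (D) [dynamic viscosity] = kg·m⁻¹·s⁻¹
  (E) kg·m⁻¹·s⁻¹
All reduce to kg·m⁻¹·s⁻¹ except (B), which is kg·m·s⁻¹.

(B)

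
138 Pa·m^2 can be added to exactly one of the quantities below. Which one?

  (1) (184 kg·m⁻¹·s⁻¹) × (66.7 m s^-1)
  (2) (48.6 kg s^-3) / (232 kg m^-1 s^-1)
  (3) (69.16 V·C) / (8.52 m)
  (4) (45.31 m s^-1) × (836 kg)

Reference: Pa·m² = N·m⁻²·m² = kg·m·s⁻².
Each option:
  (1) [kg·m⁻¹·s⁻¹] · [m·s⁻¹] = kg·s⁻²
  (2) [kg·s⁻³] / [kg·m⁻¹·s⁻¹] = m·s⁻²
  (3) [kg·m²·s⁻²] / [m] = kg·m·s⁻²  ← same
  (4) [m·s⁻¹] · [kg] = kg·m·s⁻¹
Only (3) matches kg·m·s⁻².

(3)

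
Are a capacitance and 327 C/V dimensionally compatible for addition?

Reduce each to base SI dimensions:
  a capacitance:  [capacitance] = kg⁻¹·m⁻²·s⁴·A²
  327 C/V:  C·V⁻¹ = s·A·(J·C⁻¹)⁻¹ = kg⁻¹·m⁻²·s⁴·A²
Both are kg⁻¹·m⁻²·s⁴·A², so they have the same dimensions and can be added.

Yes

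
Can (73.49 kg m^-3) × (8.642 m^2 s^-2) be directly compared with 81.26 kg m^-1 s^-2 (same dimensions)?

Yes

Dimensions:
  (73.49 kg m^-3) × (8.642 m^2 s^-2):  [kg·m⁻³] · [m²·s⁻²] = kg·m⁻¹·s⁻²
  81.26 kg m^-1 s^-2:  kg·m⁻¹·s⁻²
Both are kg·m⁻¹·s⁻², so they have the same dimensions and can be added.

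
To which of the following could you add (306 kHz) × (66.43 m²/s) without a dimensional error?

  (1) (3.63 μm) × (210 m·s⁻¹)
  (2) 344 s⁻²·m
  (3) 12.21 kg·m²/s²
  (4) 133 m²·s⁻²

Reference: [s⁻¹] · [m²·s⁻¹] = m²·s⁻².
Each option:
  (1) [m] · [m·s⁻¹] = m²·s⁻¹
  (2) m·s⁻²
  (3) kg·m²·s⁻²
  (4) m²·s⁻²  ← same
Only (4) matches m²·s⁻².

(4)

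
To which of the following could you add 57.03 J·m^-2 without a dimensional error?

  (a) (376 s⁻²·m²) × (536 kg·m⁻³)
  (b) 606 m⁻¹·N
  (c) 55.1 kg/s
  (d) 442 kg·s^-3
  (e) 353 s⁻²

Reference: J·m⁻² = N·m·m⁻² = kg·s⁻².
Each option:
  (a) [m²·s⁻²] · [kg·m⁻³] = kg·m⁻¹·s⁻²
  (b) N·m⁻¹ = kg·m·s⁻²·m⁻¹ = kg·s⁻²  ← same
  (c) kg·s⁻¹
  (d) kg·s⁻³
  (e) s⁻²
Only (b) matches kg·s⁻².

(b)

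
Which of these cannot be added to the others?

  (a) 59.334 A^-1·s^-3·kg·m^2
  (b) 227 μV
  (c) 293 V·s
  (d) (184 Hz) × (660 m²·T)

In SI base units:
  (a) kg·m²·s⁻³·A⁻¹
  (b) V = J·C⁻¹ = kg·m²·s⁻³·A⁻¹
  (c) V·s = J·C⁻¹·s = kg·m²·s⁻²·A⁻¹
  (d) [s⁻¹] · [kg·m²·s⁻²·A⁻¹] = kg·m²·s⁻³·A⁻¹
All reduce to kg·m²·s⁻³·A⁻¹ except (c), which is kg·m²·s⁻²·A⁻¹.

(c)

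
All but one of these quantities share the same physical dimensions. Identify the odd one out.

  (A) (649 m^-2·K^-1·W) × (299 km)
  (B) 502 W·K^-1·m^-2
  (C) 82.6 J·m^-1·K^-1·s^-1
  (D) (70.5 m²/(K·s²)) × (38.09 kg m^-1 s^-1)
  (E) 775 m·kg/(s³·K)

Work out the base dimensions of each:
  (A) [kg·s⁻³·K⁻¹] · [m] = kg·m·s⁻³·K⁻¹
  (B) W·m⁻²·K⁻¹ = J·s⁻¹·m⁻²·K⁻¹ = kg·s⁻³·K⁻¹
  (C) J·s⁻¹·m⁻¹·K⁻¹ = N·m·s⁻¹·m⁻¹·K⁻¹ = kg·m·s⁻³·K⁻¹
  (D) [m²·s⁻²·K⁻¹] · [kg·m⁻¹·s⁻¹] = kg·m·s⁻³·K⁻¹
  (E) kg·m·s⁻³·K⁻¹
All reduce to kg·m·s⁻³·K⁻¹ except (B), which is kg·s⁻³·K⁻¹.

(B)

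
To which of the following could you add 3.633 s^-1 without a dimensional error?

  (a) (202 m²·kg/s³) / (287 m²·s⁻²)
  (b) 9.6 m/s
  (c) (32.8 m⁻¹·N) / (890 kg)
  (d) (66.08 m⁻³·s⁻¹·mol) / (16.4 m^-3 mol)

(d)

Reference: s⁻¹.
Each option:
  (a) [kg·m²·s⁻³] / [m²·s⁻²] = kg·s⁻¹
  (b) m·s⁻¹
  (c) [kg·s⁻²] / [kg] = s⁻²
  (d) [m⁻³·s⁻¹·mol] / [m⁻³·mol] = s⁻¹  ← same
Only (d) matches s⁻¹.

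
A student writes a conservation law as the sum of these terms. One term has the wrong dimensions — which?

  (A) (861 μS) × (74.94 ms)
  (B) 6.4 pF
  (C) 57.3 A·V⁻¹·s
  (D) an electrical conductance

(D)

In SI base units:
  (A) [kg⁻¹·m⁻²·s³·A²] · [s] = kg⁻¹·m⁻²·s⁴·A²
  (B) F = C·V⁻¹ = kg⁻¹·m⁻²·s⁴·A²
  (C) A·s·V⁻¹ = A·s·(J·C⁻¹)⁻¹ = kg⁻¹·m⁻²·s⁴·A²
  (D) [electrical conductance] = kg⁻¹·m⁻²·s³·A²
All reduce to kg⁻¹·m⁻²·s⁴·A² except (D), which is kg⁻¹·m⁻²·s³·A².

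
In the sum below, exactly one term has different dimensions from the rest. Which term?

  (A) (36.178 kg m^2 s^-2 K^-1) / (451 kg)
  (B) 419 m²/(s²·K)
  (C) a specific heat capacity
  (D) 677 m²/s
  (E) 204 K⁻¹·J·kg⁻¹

Expand each in SI base units:
  (A) [kg·m²·s⁻²·K⁻¹] / [kg] = m²·s⁻²·K⁻¹
  (B) m²·s⁻²·K⁻¹
  (C) [specific heat capacity] = m²·s⁻²·K⁻¹
  (D) m²·s⁻¹
  (E) J·kg⁻¹·K⁻¹ = N·m·kg⁻¹·K⁻¹ = m²·s⁻²·K⁻¹
All reduce to m²·s⁻²·K⁻¹ except (D), which is m²·s⁻¹.

(D)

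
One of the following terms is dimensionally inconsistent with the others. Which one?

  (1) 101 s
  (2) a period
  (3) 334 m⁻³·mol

(3)

Reduce each to base SI dimensions:
  (1) s
  (2) [period] = s
  (3) m⁻³·mol
All reduce to s except (3), which is m⁻³·mol.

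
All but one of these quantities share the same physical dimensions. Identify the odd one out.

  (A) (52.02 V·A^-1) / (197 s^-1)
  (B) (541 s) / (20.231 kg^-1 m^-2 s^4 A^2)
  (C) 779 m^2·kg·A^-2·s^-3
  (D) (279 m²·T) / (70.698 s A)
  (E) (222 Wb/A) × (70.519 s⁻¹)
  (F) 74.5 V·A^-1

In SI base units:
  (A) [kg·m²·s⁻³·A⁻²] / [s⁻¹] = kg·m²·s⁻²·A⁻²
  (B) [s] / [kg⁻¹·m⁻²·s⁴·A²] = kg·m²·s⁻³·A⁻²
  (C) kg·m²·s⁻³·A⁻²
  (D) [kg·m²·s⁻²·A⁻¹] / [s·A] = kg·m²·s⁻³·A⁻²
  (E) [kg·m²·s⁻²·A⁻²] · [s⁻¹] = kg·m²·s⁻³·A⁻²
  (F) V·A⁻¹ = J·C⁻¹·A⁻¹ = kg·m²·s⁻³·A⁻²
All reduce to kg·m²·s⁻³·A⁻² except (A), which is kg·m²·s⁻²·A⁻².

(A)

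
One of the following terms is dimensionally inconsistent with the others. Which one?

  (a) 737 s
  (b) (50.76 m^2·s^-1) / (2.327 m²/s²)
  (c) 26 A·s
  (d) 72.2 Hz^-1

Reduce each to base SI dimensions:
  (a) s
  (b) [m²·s⁻¹] / [m²·s⁻²] = s
  (c) A·s = s·A
  (d) Hz⁻¹ = (s⁻¹)⁻¹ = s
All reduce to s except (c), which is s·A.

(c)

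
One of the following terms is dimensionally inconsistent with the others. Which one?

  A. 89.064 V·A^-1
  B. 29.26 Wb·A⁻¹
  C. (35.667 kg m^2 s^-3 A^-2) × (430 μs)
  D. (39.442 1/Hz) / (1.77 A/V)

A.

Work out the base dimensions of each:
  A. V·A⁻¹ = J·C⁻¹·A⁻¹ = kg·m²·s⁻³·A⁻²
  B. Wb·A⁻¹ = V·s·A⁻¹ = kg·m²·s⁻²·A⁻²
  C. [kg·m²·s⁻³·A⁻²] · [s] = kg·m²·s⁻²·A⁻²
  D. [s] / [kg⁻¹·m⁻²·s³·A²] = kg·m²·s⁻²·A⁻²
All reduce to kg·m²·s⁻²·A⁻² except A., which is kg·m²·s⁻³·A⁻².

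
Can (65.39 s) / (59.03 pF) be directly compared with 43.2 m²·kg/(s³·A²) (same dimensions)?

Yes

In SI base units:
  (65.39 s) / (59.03 pF):  [s] / [kg⁻¹·m⁻²·s⁴·A²] = kg·m²·s⁻³·A⁻²
  43.2 m²·kg/(s³·A²):  kg·m²·s⁻³·A⁻²
Both are kg·m²·s⁻³·A⁻², so they have the same dimensions and can be added.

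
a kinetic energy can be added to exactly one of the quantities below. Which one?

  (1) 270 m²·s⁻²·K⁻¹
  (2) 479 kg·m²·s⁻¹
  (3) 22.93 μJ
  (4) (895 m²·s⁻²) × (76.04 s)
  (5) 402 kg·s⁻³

(3)

Reference: [kinetic energy] = kg·m²·s⁻².
Each option:
  (1) m²·s⁻²·K⁻¹
  (2) kg·m²·s⁻¹
  (3) J = N·m = kg·m²·s⁻²  ← same
  (4) [m²·s⁻²] · [s] = m²·s⁻¹
  (5) kg·s⁻³
Only (3) matches kg·m²·s⁻².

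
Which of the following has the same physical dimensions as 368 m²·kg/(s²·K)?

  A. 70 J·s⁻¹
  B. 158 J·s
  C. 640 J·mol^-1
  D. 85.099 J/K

D.

Reference: kg·m²·s⁻²·K⁻¹.
Each option:
  A. J·s⁻¹ = N·m·s⁻¹ = kg·m²·s⁻³
  B. J·s = N·m·s = kg·m²·s⁻¹
  C. J·mol⁻¹ = N·m·mol⁻¹ = kg·m²·s⁻²·mol⁻¹
  D. J·K⁻¹ = N·m·K⁻¹ = kg·m²·s⁻²·K⁻¹  ← same
Only D. matches kg·m²·s⁻²·K⁻¹.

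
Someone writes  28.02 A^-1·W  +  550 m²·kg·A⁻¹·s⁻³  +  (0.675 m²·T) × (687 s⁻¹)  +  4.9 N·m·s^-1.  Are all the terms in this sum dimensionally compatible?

No

Dimensions:
  28.02 A^-1·W:  W·A⁻¹ = J·s⁻¹·A⁻¹ = kg·m²·s⁻³·A⁻¹
  550 m²·kg·A⁻¹·s⁻³:  kg·m²·s⁻³·A⁻¹
  (0.675 m²·T) × (687 s⁻¹):  [kg·m²·s⁻²·A⁻¹] · [s⁻¹] = kg·m²·s⁻³·A⁻¹
  4.9 N·m·s^-1:  N·m·s⁻¹ = kg·m·s⁻²·m·s⁻¹ = kg·m²·s⁻³
The terms do not share a single dimension (kg·m²·s⁻³ vs kg·m²·s⁻³·A⁻¹).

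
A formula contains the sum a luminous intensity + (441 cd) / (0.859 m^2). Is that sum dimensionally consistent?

Dimensions:
  a luminous intensity:  [luminous intensity] = cd
  (441 cd) / (0.859 m^2):  [cd] / [m²] = m⁻²·cd
cd ≠ m⁻²·cd, so they cannot be added.

No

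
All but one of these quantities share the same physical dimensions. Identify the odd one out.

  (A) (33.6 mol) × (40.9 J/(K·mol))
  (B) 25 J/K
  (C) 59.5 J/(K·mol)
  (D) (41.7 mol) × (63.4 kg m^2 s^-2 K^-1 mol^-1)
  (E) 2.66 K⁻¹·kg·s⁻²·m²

(C)

Reduce each to base SI dimensions:
  (A) [mol] · [kg·m²·s⁻²·K⁻¹·mol⁻¹] = kg·m²·s⁻²·K⁻¹
  (B) J·K⁻¹ = N·m·K⁻¹ = kg·m²·s⁻²·K⁻¹
  (C) J·mol⁻¹·K⁻¹ = N·m·mol⁻¹·K⁻¹ = kg·m²·s⁻²·K⁻¹·mol⁻¹
  (D) [mol] · [kg·m²·s⁻²·K⁻¹·mol⁻¹] = kg·m²·s⁻²·K⁻¹
  (E) kg·m²·s⁻²·K⁻¹
All reduce to kg·m²·s⁻²·K⁻¹ except (C), which is kg·m²·s⁻²·K⁻¹·mol⁻¹.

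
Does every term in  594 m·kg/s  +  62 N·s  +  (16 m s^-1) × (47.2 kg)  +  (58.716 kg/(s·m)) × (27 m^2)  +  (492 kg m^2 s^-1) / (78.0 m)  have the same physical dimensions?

Yes

Dimensions:
  594 m·kg/s:  kg·m·s⁻¹
  62 N·s:  N·s = kg·m·s⁻²·s = kg·m·s⁻¹
  (16 m s^-1) × (47.2 kg):  [m·s⁻¹] · [kg] = kg·m·s⁻¹
  (58.716 kg/(s·m)) × (27 m^2):  [kg·m⁻¹·s⁻¹] · [m²] = kg·m·s⁻¹
  (492 kg m^2 s^-1) / (78.0 m):  [kg·m²·s⁻¹] / [m] = kg·m·s⁻¹
Every term reduces to kg·m·s⁻¹.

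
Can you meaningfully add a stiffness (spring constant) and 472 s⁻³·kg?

Reduce each to base SI dimensions:
  a stiffness (spring constant):  [stiffness (spring constant)] = kg·s⁻²
  472 s⁻³·kg:  kg·s⁻³
kg·s⁻² ≠ kg·s⁻³, so they cannot be added.

No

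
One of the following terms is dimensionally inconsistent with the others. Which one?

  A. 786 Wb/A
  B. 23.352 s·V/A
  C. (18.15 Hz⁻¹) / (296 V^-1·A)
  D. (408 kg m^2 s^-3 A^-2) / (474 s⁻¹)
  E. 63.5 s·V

E.

Reduce each to base SI dimensions:
  A. Wb·A⁻¹ = V·s·A⁻¹ = kg·m²·s⁻²·A⁻²
  B. V·s·A⁻¹ = J·C⁻¹·s·A⁻¹ = kg·m²·s⁻²·A⁻²
  C. [s] / [kg⁻¹·m⁻²·s³·A²] = kg·m²·s⁻²·A⁻²
  D. [kg·m²·s⁻³·A⁻²] / [s⁻¹] = kg·m²·s⁻²·A⁻²
  E. V·s = J·C⁻¹·s = kg·m²·s⁻²·A⁻¹
All reduce to kg·m²·s⁻²·A⁻² except E., which is kg·m²·s⁻²·A⁻¹.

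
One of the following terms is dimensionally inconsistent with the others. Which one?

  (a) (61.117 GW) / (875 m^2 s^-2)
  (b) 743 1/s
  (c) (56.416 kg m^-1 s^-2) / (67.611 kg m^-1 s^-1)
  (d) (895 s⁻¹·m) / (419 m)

(a)

In SI base units:
  (a) [kg·m²·s⁻³] / [m²·s⁻²] = kg·s⁻¹
  (b) s⁻¹
  (c) [kg·m⁻¹·s⁻²] / [kg·m⁻¹·s⁻¹] = s⁻¹
  (d) [m·s⁻¹] / [m] = s⁻¹
All reduce to s⁻¹ except (a), which is kg·s⁻¹.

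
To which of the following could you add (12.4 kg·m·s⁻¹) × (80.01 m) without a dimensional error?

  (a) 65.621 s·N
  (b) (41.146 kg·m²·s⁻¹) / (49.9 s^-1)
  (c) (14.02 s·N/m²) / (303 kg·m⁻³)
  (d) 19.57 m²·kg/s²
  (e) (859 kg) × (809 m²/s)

Reference: [kg·m·s⁻¹] · [m] = kg·m²·s⁻¹.
Each option:
  (a) N·s = kg·m·s⁻²·s = kg·m·s⁻¹
  (b) [kg·m²·s⁻¹] / [s⁻¹] = kg·m²
  (c) [kg·m⁻¹·s⁻¹] / [kg·m⁻³] = m²·s⁻¹
  (d) kg·m²·s⁻²
  (e) [kg] · [m²·s⁻¹] = kg·m²·s⁻¹  ← same
Only (e) matches kg·m²·s⁻¹.

(e)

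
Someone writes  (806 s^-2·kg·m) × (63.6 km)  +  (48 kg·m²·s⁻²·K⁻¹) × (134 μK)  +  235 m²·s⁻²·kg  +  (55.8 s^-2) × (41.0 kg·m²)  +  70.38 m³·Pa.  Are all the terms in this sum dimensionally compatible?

Yes

Expand each in SI base units:
  (806 s^-2·kg·m) × (63.6 km):  [kg·m·s⁻²] · [m] = kg·m²·s⁻²
  (48 kg·m²·s⁻²·K⁻¹) × (134 μK):  [kg·m²·s⁻²·K⁻¹] · [K] = kg·m²·s⁻²
  235 m²·s⁻²·kg:  kg·m²·s⁻²
  (55.8 s^-2) × (41.0 kg·m²):  [s⁻²] · [kg·m²] = kg·m²·s⁻²
  70.38 m³·Pa:  Pa·m³ = N·m⁻²·m³ = kg·m²·s⁻²
Every term reduces to kg·m²·s⁻².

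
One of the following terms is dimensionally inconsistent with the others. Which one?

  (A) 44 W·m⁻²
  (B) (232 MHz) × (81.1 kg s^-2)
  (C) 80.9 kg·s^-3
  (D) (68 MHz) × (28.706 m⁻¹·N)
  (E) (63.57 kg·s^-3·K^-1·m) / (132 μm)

In SI base units:
  (A) W·m⁻² = J·s⁻¹·m⁻² = kg·s⁻³
  (B) [s⁻¹] · [kg·s⁻²] = kg·s⁻³
  (C) kg·s⁻³
  (D) [s⁻¹] · [kg·s⁻²] = kg·s⁻³
  (E) [kg·m·s⁻³·K⁻¹] / [m] = kg·s⁻³·K⁻¹
All reduce to kg·s⁻³ except (E), which is kg·s⁻³·K⁻¹.

(E)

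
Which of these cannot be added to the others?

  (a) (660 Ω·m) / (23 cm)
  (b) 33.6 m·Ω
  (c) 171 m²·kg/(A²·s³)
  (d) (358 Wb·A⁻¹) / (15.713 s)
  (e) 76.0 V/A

In SI base units:
  (a) [kg·m³·s⁻³·A⁻²] / [m] = kg·m²·s⁻³·A⁻²
  (b) Ω·m = V·A⁻¹·m = kg·m³·s⁻³·A⁻²
  (c) kg·m²·s⁻³·A⁻²
  (d) [kg·m²·s⁻²·A⁻²] / [s] = kg·m²·s⁻³·A⁻²
  (e) V·A⁻¹ = J·C⁻¹·A⁻¹ = kg·m²·s⁻³·A⁻²
All reduce to kg·m²·s⁻³·A⁻² except (b), which is kg·m³·s⁻³·A⁻².

(b)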